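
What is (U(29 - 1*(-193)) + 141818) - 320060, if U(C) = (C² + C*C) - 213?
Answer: -79887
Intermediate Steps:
U(C) = -213 + 2*C² (U(C) = (C² + C²) - 213 = 2*C² - 213 = -213 + 2*C²)
(U(29 - 1*(-193)) + 141818) - 320060 = ((-213 + 2*(29 - 1*(-193))²) + 141818) - 320060 = ((-213 + 2*(29 + 193)²) + 141818) - 320060 = ((-213 + 2*222²) + 141818) - 320060 = ((-213 + 2*49284) + 141818) - 320060 = ((-213 + 98568) + 141818) - 320060 = (98355 + 141818) - 320060 = 240173 - 320060 = -79887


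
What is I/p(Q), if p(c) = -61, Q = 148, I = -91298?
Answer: 91298/61 ≈ 1496.7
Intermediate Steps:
I/p(Q) = -91298/(-61) = -91298*(-1/61) = 91298/61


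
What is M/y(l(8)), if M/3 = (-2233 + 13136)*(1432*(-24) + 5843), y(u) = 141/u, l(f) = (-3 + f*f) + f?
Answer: -21459557175/47 ≈ -4.5659e+8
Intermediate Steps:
l(f) = -3 + f + f**2 (l(f) = (-3 + f**2) + f = -3 + f + f**2)
M = -933024225 (M = 3*((-2233 + 13136)*(1432*(-24) + 5843)) = 3*(10903*(-34368 + 5843)) = 3*(10903*(-28525)) = 3*(-311008075) = -933024225)
M/y(l(8)) = -933024225/(141/(-3 + 8 + 8**2)) = -933024225/(141/(-3 + 8 + 64)) = -933024225/(141/69) = -933024225/(141*(1/69)) = -933024225/47/23 = -933024225*23/47 = -21459557175/47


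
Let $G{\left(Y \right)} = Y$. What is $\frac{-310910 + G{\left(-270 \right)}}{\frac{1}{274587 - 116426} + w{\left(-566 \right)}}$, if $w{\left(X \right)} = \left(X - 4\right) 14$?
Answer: $\frac{49216539980}{1262124779} \approx 38.995$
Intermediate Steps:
$w{\left(X \right)} = -56 + 14 X$ ($w{\left(X \right)} = \left(-4 + X\right) 14 = -56 + 14 X$)
$\frac{-310910 + G{\left(-270 \right)}}{\frac{1}{274587 - 116426} + w{\left(-566 \right)}} = \frac{-310910 - 270}{\frac{1}{274587 - 116426} + \left(-56 + 14 \left(-566\right)\right)} = - \frac{311180}{\frac{1}{158161} - 7980} = - \frac{311180}{- \frac{1262124779}{158161}} = \left(-311180\right) \left(- \frac{158161}{1262124779}\right) = \frac{49216539980}{1262124779}$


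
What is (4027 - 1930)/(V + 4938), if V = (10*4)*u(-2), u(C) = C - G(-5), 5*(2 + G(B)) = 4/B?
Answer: 10485/24722 ≈ 0.42412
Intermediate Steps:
G(B) = -2 + 4/(5*B) (G(B) = -2 + (4/B)/5 = -2 + 4/(5*B))
u(C) = 54/25 + C (u(C) = C - (-2 + (4/5)/(-5)) = C - (-2 + (4/5)*(-1/5)) = C - (-2 - 4/25) = C - 1*(-54/25) = C + 54/25 = 54/25 + C)
V = 32/5 (V = (10*4)*(54/25 - 2) = 40*(4/25) = 32/5 ≈ 6.4000)
(4027 - 1930)/(V + 4938) = (4027 - 1930)/(32/5 + 4938) = 2097/(24722/5) = 2097*(5/24722) = 10485/24722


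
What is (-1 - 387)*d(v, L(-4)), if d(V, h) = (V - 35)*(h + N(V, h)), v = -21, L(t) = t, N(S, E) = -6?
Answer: -217280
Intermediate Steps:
d(V, h) = (-35 + V)*(-6 + h) (d(V, h) = (V - 35)*(h - 6) = (-35 + V)*(-6 + h))
(-1 - 387)*d(v, L(-4)) = (-1 - 387)*(210 - 35*(-4) - 6*(-21) - 21*(-4)) = -388*(210 + 140 + 126 + 84) = -388*560 = -217280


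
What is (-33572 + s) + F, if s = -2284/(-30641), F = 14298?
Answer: -590572350/30641 ≈ -19274.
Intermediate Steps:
s = 2284/30641 (s = -2284*(-1/30641) = 2284/30641 ≈ 0.074541)
(-33572 + s) + F = (-33572 + 2284/30641) + 14298 = -1028677368/30641 + 14298 = -590572350/30641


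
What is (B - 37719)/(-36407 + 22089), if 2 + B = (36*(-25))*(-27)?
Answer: 13421/14318 ≈ 0.93735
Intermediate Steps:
B = 24298 (B = -2 + (36*(-25))*(-27) = -2 - 900*(-27) = -2 + 24300 = 24298)
(B - 37719)/(-36407 + 22089) = (24298 - 37719)/(-36407 + 22089) = -13421/(-14318) = -13421*(-1/14318) = 13421/14318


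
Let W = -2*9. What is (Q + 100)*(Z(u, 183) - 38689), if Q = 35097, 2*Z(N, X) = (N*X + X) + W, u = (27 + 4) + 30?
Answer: -1162380925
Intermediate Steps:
W = -18
u = 61 (u = 31 + 30 = 61)
Z(N, X) = -9 + X/2 + N*X/2 (Z(N, X) = ((N*X + X) - 18)/2 = ((X + N*X) - 18)/2 = (-18 + X + N*X)/2 = -9 + X/2 + N*X/2)
(Q + 100)*(Z(u, 183) - 38689) = (35097 + 100)*((-9 + (½)*183 + (½)*61*183) - 38689) = 35197*((-9 + 183/2 + 11163/2) - 38689) = 35197*(5664 - 38689) = 35197*(-33025) = -1162380925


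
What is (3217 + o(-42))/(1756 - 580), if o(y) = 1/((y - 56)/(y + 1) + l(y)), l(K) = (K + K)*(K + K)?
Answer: 930980539/340327344 ≈ 2.7355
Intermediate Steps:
l(K) = 4*K² (l(K) = (2*K)*(2*K) = 4*K²)
o(y) = 1/(4*y² + (-56 + y)/(1 + y)) (o(y) = 1/((y - 56)/(y + 1) + 4*y²) = 1/((-56 + y)/(1 + y) + 4*y²) = 1/(4*y² + (-56 + y)/(1 + y)))
(3217 + o(-42))/(1756 - 580) = (3217 + (1 - 42)/(-56 - 42 + 4*(-42)² + 4*(-42)³))/(1756 - 580) = (3217 - 41/(-56 - 42 + 4*1764 + 4*(-74088)))/1176 = (3217 - 41/(-56 - 42 + 7056 - 296352))*(1/1176) = (3217 - 41/(-289394))*(1/1176) = (3217 - 1/289394*(-41))*(1/1176) = (3217 + 41/289394)*(1/1176) = (930980539/289394)*(1/1176) = 930980539/340327344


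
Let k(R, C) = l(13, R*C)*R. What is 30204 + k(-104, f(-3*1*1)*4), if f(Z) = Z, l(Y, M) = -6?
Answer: 30828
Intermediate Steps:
k(R, C) = -6*R
30204 + k(-104, f(-3*1*1)*4) = 30204 - 6*(-104) = 30204 + 624 = 30828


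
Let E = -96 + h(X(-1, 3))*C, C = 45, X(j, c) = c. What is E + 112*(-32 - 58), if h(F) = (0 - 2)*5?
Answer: -10626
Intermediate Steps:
h(F) = -10 (h(F) = -2*5 = -10)
E = -546 (E = -96 - 10*45 = -96 - 450 = -546)
E + 112*(-32 - 58) = -546 + 112*(-32 - 58) = -546 + 112*(-90) = -546 - 10080 = -10626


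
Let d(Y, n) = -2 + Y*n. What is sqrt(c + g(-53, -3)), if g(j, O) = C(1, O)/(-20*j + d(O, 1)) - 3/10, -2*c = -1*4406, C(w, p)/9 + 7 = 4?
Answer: sqrt(9806526730)/2110 ≈ 46.933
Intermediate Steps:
C(w, p) = -27 (C(w, p) = -63 + 9*4 = -63 + 36 = -27)
c = 2203 (c = -(-1)*4406/2 = -1/2*(-4406) = 2203)
g(j, O) = -3/10 - 27/(-2 + O - 20*j) (g(j, O) = -27/(-20*j + (-2 + O*1)) - 3/10 = -27/(-20*j + (-2 + O)) - 3*1/10 = -27/(-2 + O - 20*j) - 3/10 = -3/10 - 27/(-2 + O - 20*j))
sqrt(c + g(-53, -3)) = sqrt(2203 + 3*(88 - 3 - 20*(-53))/(10*(2 - 1*(-3) + 20*(-53)))) = sqrt(2203 + 3*(88 - 3 + 1060)/(10*(2 + 3 - 1060))) = sqrt(2203 + (3/10)*1145/(-1055)) = sqrt(2203 + (3/10)*(-1/1055)*1145) = sqrt(2203 - 687/2110) = sqrt(4647643/2110) = sqrt(9806526730)/2110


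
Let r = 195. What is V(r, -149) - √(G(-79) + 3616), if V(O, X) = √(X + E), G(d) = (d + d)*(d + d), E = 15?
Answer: -2*√7145 + I*√134 ≈ -169.06 + 11.576*I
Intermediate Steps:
G(d) = 4*d² (G(d) = (2*d)*(2*d) = 4*d²)
V(O, X) = √(15 + X) (V(O, X) = √(X + 15) = √(15 + X))
V(r, -149) - √(G(-79) + 3616) = √(15 - 149) - √(4*(-79)² + 3616) = √(-134) - √(4*6241 + 3616) = I*√134 - √(24964 + 3616) = I*√134 - √28580 = I*√134 - 2*√7145 = -2*√7145 + I*√134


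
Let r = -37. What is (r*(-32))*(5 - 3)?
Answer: 2368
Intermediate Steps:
(r*(-32))*(5 - 3) = (-37*(-32))*(5 - 3) = 1184*2 = 2368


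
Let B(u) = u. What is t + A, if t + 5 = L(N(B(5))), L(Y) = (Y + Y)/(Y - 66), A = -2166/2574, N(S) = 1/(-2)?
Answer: -332440/57057 ≈ -5.8265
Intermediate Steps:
N(S) = -½
A = -361/429 (A = -2166*1/2574 = -361/429 ≈ -0.84149)
L(Y) = 2*Y/(-66 + Y) (L(Y) = (2*Y)/(-66 + Y) = 2*Y/(-66 + Y))
t = -663/133 (t = -5 + 2*(-½)/(-66 - ½) = -5 + 2*(-½)/(-133/2) = -5 + 2*(-½)*(-2/133) = -5 + 2/133 = -663/133 ≈ -4.9850)
t + A = -663/133 - 361/429 = -332440/57057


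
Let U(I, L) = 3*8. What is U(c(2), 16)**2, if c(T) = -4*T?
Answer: 576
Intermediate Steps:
U(I, L) = 24
U(c(2), 16)**2 = 24**2 = 576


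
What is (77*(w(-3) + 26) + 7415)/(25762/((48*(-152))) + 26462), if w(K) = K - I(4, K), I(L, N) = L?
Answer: 32386944/96520495 ≈ 0.33554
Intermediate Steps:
w(K) = -4 + K (w(K) = K - 1*4 = K - 4 = -4 + K)
(77*(w(-3) + 26) + 7415)/(25762/((48*(-152))) + 26462) = (77*((-4 - 3) + 26) + 7415)/(25762/((48*(-152))) + 26462) = (77*(-7 + 26) + 7415)/(25762/(-7296) + 26462) = (77*19 + 7415)/(25762*(-1/7296) + 26462) = (1463 + 7415)/(-12881/3648 + 26462) = 8878/(96520495/3648) = 8878*(3648/96520495) = 32386944/96520495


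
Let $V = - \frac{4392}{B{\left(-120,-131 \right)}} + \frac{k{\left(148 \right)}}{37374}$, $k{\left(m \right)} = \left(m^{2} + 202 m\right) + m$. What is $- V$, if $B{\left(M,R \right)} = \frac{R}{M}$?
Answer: $\frac{3281797962}{815999} \approx 4021.8$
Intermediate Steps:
$k{\left(m \right)} = m^{2} + 203 m$
$V = - \frac{3281797962}{815999}$ ($V = - \frac{4392}{\left(-131\right) \frac{1}{-120}} + \frac{148 \left(203 + 148\right)}{37374} = - \frac{4392}{\left(-131\right) \left(- \frac{1}{120}\right)} + 148 \cdot 351 \cdot \frac{1}{37374} = - \frac{4392}{\frac{131}{120}} + 51948 \cdot \frac{1}{37374} = \left(-4392\right) \frac{120}{131} + \frac{8658}{6229} = - \frac{527040}{131} + \frac{8658}{6229} = - \frac{3281797962}{815999} \approx -4021.8$)
$- V = \left(-1\right) \left(- \frac{3281797962}{815999}\right) = \frac{3281797962}{815999}$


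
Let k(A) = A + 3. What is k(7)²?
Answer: 100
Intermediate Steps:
k(A) = 3 + A
k(7)² = (3 + 7)² = 10² = 100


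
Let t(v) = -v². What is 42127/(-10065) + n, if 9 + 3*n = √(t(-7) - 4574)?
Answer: -72322/10065 + I*√4623/3 ≈ -7.1855 + 22.664*I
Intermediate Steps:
n = -3 + I*√4623/3 (n = -3 + √(-1*(-7)² - 4574)/3 = -3 + √(-1*49 - 4574)/3 = -3 + √(-49 - 4574)/3 = -3 + √(-4623)/3 = -3 + (I*√4623)/3 = -3 + I*√4623/3 ≈ -3.0 + 22.664*I)
42127/(-10065) + n = 42127/(-10065) + (-3 + I*√4623/3) = 42127*(-1/10065) + (-3 + I*√4623/3) = -42127/10065 + (-3 + I*√4623/3) = -72322/10065 + I*√4623/3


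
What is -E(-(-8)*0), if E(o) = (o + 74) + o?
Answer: -74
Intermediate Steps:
E(o) = 74 + 2*o (E(o) = (74 + o) + o = 74 + 2*o)
-E(-(-8)*0) = -(74 + 2*(-(-8)*0)) = -(74 + 2*(-1*0)) = -(74 + 2*0) = -(74 + 0) = -1*74 = -74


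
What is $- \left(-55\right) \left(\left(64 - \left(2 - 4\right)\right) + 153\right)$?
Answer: $12045$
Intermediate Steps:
$- \left(-55\right) \left(\left(64 - \left(2 - 4\right)\right) + 153\right) = - \left(-55\right) \left(\left(64 - -2\right) + 153\right) = - \left(-55\right) \left(\left(64 + 2\right) + 153\right) = - \left(-55\right) \left(66 + 153\right) = - \left(-55\right) 219 = \left(-1\right) \left(-12045\right) = 12045$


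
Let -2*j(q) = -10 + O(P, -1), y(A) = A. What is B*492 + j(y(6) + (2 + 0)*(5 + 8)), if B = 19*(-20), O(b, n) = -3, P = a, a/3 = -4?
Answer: -373907/2 ≈ -1.8695e+5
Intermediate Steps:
a = -12 (a = 3*(-4) = -12)
P = -12
B = -380
j(q) = 13/2 (j(q) = -(-10 - 3)/2 = -1/2*(-13) = 13/2)
B*492 + j(y(6) + (2 + 0)*(5 + 8)) = -380*492 + 13/2 = -186960 + 13/2 = -373907/2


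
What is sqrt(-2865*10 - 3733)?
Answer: I*sqrt(32383) ≈ 179.95*I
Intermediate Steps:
sqrt(-2865*10 - 3733) = sqrt(-28650 - 3733) = sqrt(-32383) = I*sqrt(32383)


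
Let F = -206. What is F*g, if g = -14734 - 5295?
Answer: 4125974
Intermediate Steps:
g = -20029
F*g = -206*(-20029) = 4125974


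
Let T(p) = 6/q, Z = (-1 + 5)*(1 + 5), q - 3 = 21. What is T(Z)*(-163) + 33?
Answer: -31/4 ≈ -7.7500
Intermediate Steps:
q = 24 (q = 3 + 21 = 24)
Z = 24 (Z = 4*6 = 24)
T(p) = ¼ (T(p) = 6/24 = 6*(1/24) = ¼)
T(Z)*(-163) + 33 = (¼)*(-163) + 33 = -163/4 + 33 = -31/4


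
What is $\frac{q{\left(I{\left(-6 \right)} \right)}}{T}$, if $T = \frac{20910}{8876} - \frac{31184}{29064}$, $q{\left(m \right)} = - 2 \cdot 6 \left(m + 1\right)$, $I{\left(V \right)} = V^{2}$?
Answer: $- \frac{1022674968}{2954813} \approx -346.1$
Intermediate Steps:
$q{\left(m \right)} = -12 - 12 m$ ($q{\left(m \right)} = - 2 \cdot 6 \left(1 + m\right) = - 2 \left(6 + 6 m\right) = -12 - 12 m$)
$T = \frac{2954813}{2303322}$ ($T = 20910 \cdot \frac{1}{8876} - \frac{3898}{3633} = \frac{10455}{4438} - \frac{3898}{3633} = \frac{2954813}{2303322} \approx 1.2828$)
$\frac{q{\left(I{\left(-6 \right)} \right)}}{T} = \frac{-12 - 12 \left(-6\right)^{2}}{\frac{2954813}{2303322}} = \left(-12 - 432\right) \frac{2303322}{2954813} = \left(-444\right) \frac{2303322}{2954813} = - \frac{1022674968}{2954813}$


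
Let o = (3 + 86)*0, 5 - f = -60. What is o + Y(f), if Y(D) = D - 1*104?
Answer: -39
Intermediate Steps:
f = 65 (f = 5 - 1*(-60) = 5 + 60 = 65)
o = 0 (o = 89*0 = 0)
Y(D) = -104 + D (Y(D) = D - 104 = -104 + D)
o + Y(f) = 0 + (-104 + 65) = 0 - 39 = -39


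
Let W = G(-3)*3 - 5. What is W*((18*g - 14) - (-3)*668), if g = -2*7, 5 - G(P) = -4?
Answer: 38236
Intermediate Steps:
G(P) = 9 (G(P) = 5 - 1*(-4) = 5 + 4 = 9)
g = -14
W = 22 (W = 9*3 - 5 = 27 - 5 = 22)
W*((18*g - 14) - (-3)*668) = 22*((18*(-14) - 14) - (-3)*668) = 22*((-252 - 14) - 1*(-2004)) = 22*(-266 + 2004) = 22*1738 = 38236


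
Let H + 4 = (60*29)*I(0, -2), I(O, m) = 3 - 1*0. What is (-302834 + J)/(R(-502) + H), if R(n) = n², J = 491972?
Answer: 31523/42870 ≈ 0.73532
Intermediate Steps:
I(O, m) = 3 (I(O, m) = 3 + 0 = 3)
H = 5216 (H = -4 + (60*29)*3 = -4 + 1740*3 = -4 + 5220 = 5216)
(-302834 + J)/(R(-502) + H) = (-302834 + 491972)/((-502)² + 5216) = 189138/(252004 + 5216) = 189138/257220 = 189138*(1/257220) = 31523/42870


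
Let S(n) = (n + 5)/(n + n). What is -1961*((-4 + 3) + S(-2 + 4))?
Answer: -5883/4 ≈ -1470.8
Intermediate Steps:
S(n) = (5 + n)/(2*n) (S(n) = (5 + n)/((2*n)) = (5 + n)*(1/(2*n)) = (5 + n)/(2*n))
-1961*((-4 + 3) + S(-2 + 4)) = -1961*((-4 + 3) + (5 + (-2 + 4))/(2*(-2 + 4))) = -1961*(-1 + (1/2)*(5 + 2)/2) = -1961*(-1 + (1/2)*(1/2)*7) = -1961*(-1 + 7/4) = -1961*3/4 = -5883/4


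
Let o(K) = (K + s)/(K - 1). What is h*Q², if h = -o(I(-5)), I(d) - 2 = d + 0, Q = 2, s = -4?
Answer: -7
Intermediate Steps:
I(d) = 2 + d (I(d) = 2 + (d + 0) = 2 + d)
o(K) = (-4 + K)/(-1 + K) (o(K) = (K - 4)/(K - 1) = (-4 + K)/(-1 + K))
h = -7/4 (h = -(-4 + (2 - 5))/(-1 + (2 - 5)) = -(-4 - 3)/(-1 - 3) = -(-7)/(-4) = -(-1)*(-7)/4 = -1*7/4 = -7/4 ≈ -1.7500)
h*Q² = -7/4*2² = -7/4*4 = -7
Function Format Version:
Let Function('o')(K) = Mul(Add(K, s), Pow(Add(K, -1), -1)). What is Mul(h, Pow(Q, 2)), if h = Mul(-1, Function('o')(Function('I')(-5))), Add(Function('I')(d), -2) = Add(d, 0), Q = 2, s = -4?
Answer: -7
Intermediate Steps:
Function('I')(d) = Add(2, d) (Function('I')(d) = Add(2, Add(d, 0)) = Add(2, d))
Function('o')(K) = Mul(Pow(Add(-1, K), -1), Add(-4, K)) (Function('o')(K) = Mul(Add(K, -4), Pow(Add(K, -1), -1)) = Mul(Add(-4, K), Pow(Add(-1, K), -1)) = Mul(Pow(Add(-1, K), -1), Add(-4, K)))
h = Rational(-7, 4) (h = Mul(-1, Mul(Pow(Add(-1, Add(2, -5)), -1), Add(-4, Add(2, -5)))) = Mul(-1, Mul(Pow(Add(-1, -3), -1), Add(-4, -3))) = Mul(-1, Mul(Pow(-4, -1), -7)) = Mul(-1, Mul(Rational(-1, 4), -7)) = Mul(-1, Rational(7, 4)) = Rational(-7, 4) ≈ -1.7500)
Mul(h, Pow(Q, 2)) = Mul(Rational(-7, 4), Pow(2, 2)) = Mul(Rational(-7, 4), 4) = -7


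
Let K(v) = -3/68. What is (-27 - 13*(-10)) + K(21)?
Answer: 7001/68 ≈ 102.96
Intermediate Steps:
K(v) = -3/68 (K(v) = -3*1/68 = -3/68)
(-27 - 13*(-10)) + K(21) = (-27 - 13*(-10)) - 3/68 = (-27 + 130) - 3/68 = 103 - 3/68 = 7001/68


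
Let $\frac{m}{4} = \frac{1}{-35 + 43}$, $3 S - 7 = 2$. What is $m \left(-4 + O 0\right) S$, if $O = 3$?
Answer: $-6$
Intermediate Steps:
$S = 3$ ($S = \frac{7}{3} + \frac{1}{3} \cdot 2 = \frac{7}{3} + \frac{2}{3} = 3$)
$m = \frac{1}{2}$ ($m = \frac{4}{-35 + 43} = \frac{4}{8} = 4 \cdot \frac{1}{8} = \frac{1}{2} \approx 0.5$)
$m \left(-4 + O 0\right) S = \frac{-4 + 3 \cdot 0}{2} \cdot 3 = \frac{-4 + 0}{2} \cdot 3 = \frac{1}{2} \left(-4\right) 3 = \left(-2\right) 3 = -6$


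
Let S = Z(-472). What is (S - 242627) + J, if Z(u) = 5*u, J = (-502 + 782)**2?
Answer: -166587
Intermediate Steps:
J = 78400 (J = 280**2 = 78400)
S = -2360 (S = 5*(-472) = -2360)
(S - 242627) + J = (-2360 - 242627) + 78400 = -244987 + 78400 = -166587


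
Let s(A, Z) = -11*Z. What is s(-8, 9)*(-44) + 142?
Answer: 4498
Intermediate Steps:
s(-8, 9)*(-44) + 142 = -11*9*(-44) + 142 = -99*(-44) + 142 = 4356 + 142 = 4498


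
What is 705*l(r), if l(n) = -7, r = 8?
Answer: -4935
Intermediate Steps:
705*l(r) = 705*(-7) = -4935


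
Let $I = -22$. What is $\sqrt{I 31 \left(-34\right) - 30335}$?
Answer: $i \sqrt{7147} \approx 84.54 i$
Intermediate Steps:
$\sqrt{I 31 \left(-34\right) - 30335} = \sqrt{\left(-22\right) 31 \left(-34\right) - 30335} = \sqrt{\left(-682\right) \left(-34\right) - 30335} = \sqrt{23188 - 30335} = \sqrt{-7147} = i \sqrt{7147}$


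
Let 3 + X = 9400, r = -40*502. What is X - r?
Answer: 29477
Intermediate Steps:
r = -20080
X = 9397 (X = -3 + 9400 = 9397)
X - r = 9397 - 1*(-20080) = 9397 + 20080 = 29477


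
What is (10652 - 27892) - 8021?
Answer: -25261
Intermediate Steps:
(10652 - 27892) - 8021 = -17240 - 8021 = -25261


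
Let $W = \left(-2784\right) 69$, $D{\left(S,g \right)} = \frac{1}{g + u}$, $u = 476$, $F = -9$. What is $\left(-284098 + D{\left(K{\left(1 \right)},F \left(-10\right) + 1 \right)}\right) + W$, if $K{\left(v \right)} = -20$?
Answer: $- \frac{270001997}{567} \approx -4.7619 \cdot 10^{5}$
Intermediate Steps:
$D{\left(S,g \right)} = \frac{1}{476 + g}$ ($D{\left(S,g \right)} = \frac{1}{g + 476} = \frac{1}{476 + g}$)
$W = -192096$
$\left(-284098 + D{\left(K{\left(1 \right)},F \left(-10\right) + 1 \right)}\right) + W = \left(-284098 + \frac{1}{476 + \left(\left(-9\right) \left(-10\right) + 1\right)}\right) - 192096 = \left(-284098 + \frac{1}{476 + \left(90 + 1\right)}\right) - 192096 = \left(-284098 + \frac{1}{476 + 91}\right) - 192096 = \left(-284098 + \frac{1}{567}\right) - 192096 = - \frac{161083565}{567} - 192096 = - \frac{270001997}{567}$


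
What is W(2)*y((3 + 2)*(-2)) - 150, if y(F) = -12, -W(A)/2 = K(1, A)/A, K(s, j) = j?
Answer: -126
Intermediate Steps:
W(A) = -2 (W(A) = -2*A/A = -2*1 = -2)
W(2)*y((3 + 2)*(-2)) - 150 = -2*(-12) - 150 = 24 - 150 = -126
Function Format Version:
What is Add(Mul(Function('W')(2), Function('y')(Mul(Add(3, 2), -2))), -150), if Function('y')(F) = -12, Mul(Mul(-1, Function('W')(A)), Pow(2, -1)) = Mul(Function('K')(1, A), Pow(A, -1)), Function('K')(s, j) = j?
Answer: -126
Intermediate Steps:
Function('W')(A) = -2 (Function('W')(A) = Mul(-2, Mul(A, Pow(A, -1))) = Mul(-2, 1) = -2)
Add(Mul(Function('W')(2), Function('y')(Mul(Add(3, 2), -2))), -150) = Add(Mul(-2, -12), -150) = Add(24, -150) = -126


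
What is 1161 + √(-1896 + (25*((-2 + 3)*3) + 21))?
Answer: 1161 + 30*I*√2 ≈ 1161.0 + 42.426*I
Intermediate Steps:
1161 + √(-1896 + (25*((-2 + 3)*3) + 21)) = 1161 + √(-1896 + (25*(1*3) + 21)) = 1161 + √(-1896 + (25*3 + 21)) = 1161 + √(-1896 + (75 + 21)) = 1161 + √(-1896 + 96) = 1161 + √(-1800) = 1161 + 30*I*√2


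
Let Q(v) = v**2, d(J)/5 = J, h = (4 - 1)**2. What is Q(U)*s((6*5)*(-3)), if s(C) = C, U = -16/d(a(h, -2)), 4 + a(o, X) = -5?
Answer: -512/45 ≈ -11.378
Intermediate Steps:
h = 9 (h = 3**2 = 9)
a(o, X) = -9 (a(o, X) = -4 - 5 = -9)
d(J) = 5*J
U = 16/45 (U = -16/(5*(-9)) = -16/(-45) = -16*(-1/45) = 16/45 ≈ 0.35556)
Q(U)*s((6*5)*(-3)) = (16/45)**2*((6*5)*(-3)) = 256*(30*(-3))/2025 = (256/2025)*(-90) = -512/45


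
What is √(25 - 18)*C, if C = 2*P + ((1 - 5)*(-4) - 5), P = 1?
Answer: 13*√7 ≈ 34.395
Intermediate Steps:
C = 13 (C = 2*1 + ((1 - 5)*(-4) - 5) = 2 + (-4*(-4) - 5) = 2 + (16 - 5) = 2 + 11 = 13)
√(25 - 18)*C = √(25 - 18)*13 = √7*13 = 13*√7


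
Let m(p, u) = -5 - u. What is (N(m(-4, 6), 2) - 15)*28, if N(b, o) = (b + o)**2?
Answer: 1848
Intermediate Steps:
(N(m(-4, 6), 2) - 15)*28 = (((-5 - 1*6) + 2)**2 - 15)*28 = (((-5 - 6) + 2)**2 - 15)*28 = ((-11 + 2)**2 - 15)*28 = ((-9)**2 - 15)*28 = (81 - 15)*28 = 66*28 = 1848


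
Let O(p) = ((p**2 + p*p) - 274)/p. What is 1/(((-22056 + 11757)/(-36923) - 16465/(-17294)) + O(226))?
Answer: 72155738906/32615736569331 ≈ 0.0022123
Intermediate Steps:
O(p) = (-274 + 2*p**2)/p (O(p) = ((p**2 + p**2) - 274)/p = (2*p**2 - 274)/p = (-274 + 2*p**2)/p)
1/(((-22056 + 11757)/(-36923) - 16465/(-17294)) + O(226)) = 1/(((-22056 + 11757)/(-36923) - 16465/(-17294)) + (-274/226 + 2*226)) = 1/((-10299*(-1/36923) - 16465*(-1/17294)) + (-274*1/226 + 452)) = 1/((10299/36923 + 16465/17294) + (-137/113 + 452)) = 1/(786048101/638546362 + 50939/113) = 1/(32615736569331/72155738906) = 72155738906/32615736569331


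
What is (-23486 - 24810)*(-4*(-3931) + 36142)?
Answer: -2504920336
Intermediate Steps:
(-23486 - 24810)*(-4*(-3931) + 36142) = -48296*(15724 + 36142) = -48296*51866 = -2504920336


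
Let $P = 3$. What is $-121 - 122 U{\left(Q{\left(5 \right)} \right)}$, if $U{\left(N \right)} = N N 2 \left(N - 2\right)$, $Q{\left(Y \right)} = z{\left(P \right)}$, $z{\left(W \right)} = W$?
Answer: $-2317$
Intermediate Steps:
$Q{\left(Y \right)} = 3$
$U{\left(N \right)} = 2 N^{2} \left(-2 + N\right)$ ($U{\left(N \right)} = N^{2} \cdot 2 \left(-2 + N\right) = 2 N^{2} \left(-2 + N\right)$)
$-121 - 122 U{\left(Q{\left(5 \right)} \right)} = -121 - 122 \cdot 2 \cdot 3^{2} \left(-2 + 3\right) = -121 - 122 \cdot 2 \cdot 9 \cdot 1 = -121 - 2196 = -2317$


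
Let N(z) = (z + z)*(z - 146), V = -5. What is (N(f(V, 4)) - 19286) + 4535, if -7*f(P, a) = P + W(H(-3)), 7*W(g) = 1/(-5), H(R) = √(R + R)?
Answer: -897957863/60025 ≈ -14960.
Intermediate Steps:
H(R) = √2*√R (H(R) = √(2*R) = √2*√R)
W(g) = -1/35 (W(g) = (⅐)/(-5) = (⅐)*(-⅕) = -1/35)
f(P, a) = 1/245 - P/7 (f(P, a) = -(P - 1/35)/7 = -(-1/35 + P)/7 = 1/245 - P/7)
N(z) = 2*z*(-146 + z) (N(z) = (2*z)*(-146 + z) = 2*z*(-146 + z))
(N(f(V, 4)) - 19286) + 4535 = (2*(1/245 - ⅐*(-5))*(-146 + (1/245 - ⅐*(-5))) - 19286) + 4535 = (2*(1/245 + 5/7)*(-146 + (1/245 + 5/7)) - 19286) + 4535 = (2*(176/245)*(-146 + 176/245) - 19286) + 4535 = (2*(176/245)*(-35594/245) - 19286) + 4535 = (-12529088/60025 - 19286) + 4535 = -1170171238/60025 + 4535 = -897957863/60025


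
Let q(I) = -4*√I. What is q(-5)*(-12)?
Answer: 48*I*√5 ≈ 107.33*I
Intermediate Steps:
q(-5)*(-12) = -4*I*√5*(-12) = 48*I*√5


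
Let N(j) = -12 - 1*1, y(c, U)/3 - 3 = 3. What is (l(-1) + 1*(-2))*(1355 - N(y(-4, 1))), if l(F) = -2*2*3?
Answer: -19152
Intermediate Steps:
y(c, U) = 18 (y(c, U) = 9 + 3*3 = 9 + 9 = 18)
N(j) = -13 (N(j) = -12 - 1 = -13)
l(F) = -12 (l(F) = -4*3 = -12)
(l(-1) + 1*(-2))*(1355 - N(y(-4, 1))) = (-12 + 1*(-2))*(1355 - 1*(-13)) = (-12 - 2)*(1355 + 13) = -14*1368 = -19152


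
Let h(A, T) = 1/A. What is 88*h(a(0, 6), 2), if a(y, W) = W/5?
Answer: 220/3 ≈ 73.333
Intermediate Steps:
a(y, W) = W/5 (a(y, W) = W*(⅕) = W/5)
88*h(a(0, 6), 2) = 88/(((⅕)*6)) = 88/(6/5) = 88*(⅚) = 220/3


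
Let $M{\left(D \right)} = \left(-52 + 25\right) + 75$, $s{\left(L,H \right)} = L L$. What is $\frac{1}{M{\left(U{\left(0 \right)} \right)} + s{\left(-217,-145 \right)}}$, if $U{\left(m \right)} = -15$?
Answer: $\frac{1}{47137} \approx 2.1215 \cdot 10^{-5}$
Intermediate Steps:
$s{\left(L,H \right)} = L^{2}$
$M{\left(D \right)} = 48$ ($M{\left(D \right)} = -27 + 75 = 48$)
$\frac{1}{M{\left(U{\left(0 \right)} \right)} + s{\left(-217,-145 \right)}} = \frac{1}{48 + \left(-217\right)^{2}} = \frac{1}{48 + 47089} = \frac{1}{47137}$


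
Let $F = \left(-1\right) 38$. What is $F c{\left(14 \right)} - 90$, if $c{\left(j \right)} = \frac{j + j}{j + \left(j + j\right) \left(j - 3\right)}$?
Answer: $- \frac{2146}{23} \approx -93.304$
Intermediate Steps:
$F = -38$
$c{\left(j \right)} = \frac{2 j}{j + 2 j \left(-3 + j\right)}$
$F c{\left(14 \right)} - 90 = - 38 \frac{2}{-5 + 2 \cdot 14} - 90 = - 38 \frac{2}{-5 + 28} - 90 = - 38 \cdot \frac{2}{23} - 90 = - 38 \cdot 2 \cdot \frac{1}{23} - 90 = \left(-38\right) \frac{2}{23} - 90 = - \frac{76}{23} - 90 = - \frac{2146}{23}$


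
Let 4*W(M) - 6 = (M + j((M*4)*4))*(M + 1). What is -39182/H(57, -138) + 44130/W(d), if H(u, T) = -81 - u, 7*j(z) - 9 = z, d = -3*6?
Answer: 73655339/159321 ≈ 462.31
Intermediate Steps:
d = -18
j(z) = 9/7 + z/7
W(M) = 3/2 + (1 + M)*(9/7 + 23*M/7)/4 (W(M) = 3/2 + ((M + (9/7 + ((M*4)*4)/7))*(M + 1))/4 = 3/2 + ((M + (9/7 + ((4*M)*4)/7))*(1 + M))/4 = 3/2 + ((M + (9/7 + (16*M)/7))*(1 + M))/4 = 3/2 + ((M + (9/7 + 16*M/7))*(1 + M))/4 = 3/2 + ((9/7 + 23*M/7)*(1 + M))/4 = 3/2 + ((1 + M)*(9/7 + 23*M/7))/4 = 3/2 + (1 + M)*(9/7 + 23*M/7)/4)
-39182/H(57, -138) + 44130/W(d) = -39182/(-81 - 1*57) + 44130/(51/28 + (8/7)*(-18) + (23/28)*(-18)²) = -39182/(-81 - 57) + 44130/(51/28 - 144/7 + (23/28)*324) = -39182/(-138) + 44130/(51/28 - 144/7 + 1863/7) = -39182*(-1/138) + 44130/(6927/28) = 19591/69 + 44130*(28/6927) = 19591/69 + 411880/2309 = 73655339/159321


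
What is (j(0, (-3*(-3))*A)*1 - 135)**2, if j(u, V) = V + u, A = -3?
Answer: 26244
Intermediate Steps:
(j(0, (-3*(-3))*A)*1 - 135)**2 = ((-3*(-3)*(-3) + 0)*1 - 135)**2 = ((9*(-3) + 0)*1 - 135)**2 = ((-27 + 0)*1 - 135)**2 = (-27*1 - 135)**2 = (-27 - 135)**2 = (-162)**2 = 26244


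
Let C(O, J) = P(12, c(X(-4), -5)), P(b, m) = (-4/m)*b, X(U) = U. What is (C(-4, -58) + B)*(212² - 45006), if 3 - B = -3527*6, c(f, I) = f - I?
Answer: -1309254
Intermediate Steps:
P(b, m) = -4*b/m
C(O, J) = -48 (C(O, J) = -4*12/(-4 - 1*(-5)) = -4*12/(-4 + 5) = -4*12/1 = -4*12*1 = -48)
B = 21165 (B = 3 - (-3527)*6 = 3 - 1*(-21162) = 3 + 21162 = 21165)
(C(-4, -58) + B)*(212² - 45006) = (-48 + 21165)*(212² - 45006) = 21117*(44944 - 45006) = 21117*(-62) = -1309254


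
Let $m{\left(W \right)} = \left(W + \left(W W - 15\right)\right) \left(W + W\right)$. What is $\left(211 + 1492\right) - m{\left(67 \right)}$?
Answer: $-606791$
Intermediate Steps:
$m{\left(W \right)} = 2 W \left(-15 + W + W^{2}\right)$ ($m{\left(W \right)} = \left(W + \left(W^{2} - 15\right)\right) 2 W = \left(W + \left(-15 + W^{2}\right)\right) 2 W = \left(-15 + W + W^{2}\right) 2 W = 2 W \left(-15 + W + W^{2}\right)$)
$\left(211 + 1492\right) - m{\left(67 \right)} = \left(211 + 1492\right) - 2 \cdot 67 \left(-15 + 67 + 67^{2}\right) = 1703 - 2 \cdot 67 \left(-15 + 67 + 4489\right) = 1703 - 2 \cdot 67 \cdot 4541 = 1703 - 608494 = -606791$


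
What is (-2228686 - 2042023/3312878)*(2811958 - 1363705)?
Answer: -10692983205574951743/3312878 ≈ -3.2277e+12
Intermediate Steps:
(-2228686 - 2042023/3312878)*(2811958 - 1363705) = (-2228686 - 2042023*1/3312878)*1448253 = (-2228686 - 2042023/3312878)*1448253 = -7383366860331/3312878*1448253 = -10692983205574951743/3312878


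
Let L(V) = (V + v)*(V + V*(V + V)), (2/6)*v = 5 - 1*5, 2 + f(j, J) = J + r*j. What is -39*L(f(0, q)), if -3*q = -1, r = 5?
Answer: 2275/9 ≈ 252.78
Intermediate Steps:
q = ⅓ (q = -⅓*(-1) = ⅓ ≈ 0.33333)
f(j, J) = -2 + J + 5*j (f(j, J) = -2 + (J + 5*j) = -2 + J + 5*j)
v = 0 (v = 3*(5 - 1*5) = 3*(5 - 5) = 3*0 = 0)
L(V) = V*(V + 2*V²) (L(V) = (V + 0)*(V + V*(V + V)) = V*(V + V*(2*V)) = V*(V + 2*V²))
-39*L(f(0, q)) = -39*(-2 + ⅓ + 5*0)²*(1 + 2*(-2 + ⅓ + 5*0)) = -39*(-2 + ⅓ + 0)²*(1 + 2*(-2 + ⅓ + 0)) = -39*(-5/3)²*(1 + 2*(-5/3)) = -325*(1 - 10/3)/3 = -325*(-7)/(3*3) = -39*(-175/27) = 2275/9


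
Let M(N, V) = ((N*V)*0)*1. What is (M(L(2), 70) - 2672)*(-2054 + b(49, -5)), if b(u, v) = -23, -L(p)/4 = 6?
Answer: 5549744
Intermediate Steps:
L(p) = -24 (L(p) = -4*6 = -24)
M(N, V) = 0 (M(N, V) = 0*1 = 0)
(M(L(2), 70) - 2672)*(-2054 + b(49, -5)) = (0 - 2672)*(-2054 - 23) = -2672*(-2077) = 5549744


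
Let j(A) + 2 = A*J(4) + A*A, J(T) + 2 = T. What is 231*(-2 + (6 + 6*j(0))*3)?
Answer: -4620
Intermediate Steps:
J(T) = -2 + T
j(A) = -2 + A² + 2*A (j(A) = -2 + (A*(-2 + 4) + A*A) = -2 + (A*2 + A²) = -2 + (2*A + A²) = -2 + (A² + 2*A) = -2 + A² + 2*A)
231*(-2 + (6 + 6*j(0))*3) = 231*(-2 + (6 + 6*(-2 + 0² + 2*0))*3) = 231*(-2 + (6 + 6*(-2 + 0 + 0))*3) = 231*(-2 + (6 + 6*(-2))*3) = 231*(-2 + (6 - 12)*3) = 231*(-2 - 6*3) = 231*(-2 - 18) = 231*(-20) = -4620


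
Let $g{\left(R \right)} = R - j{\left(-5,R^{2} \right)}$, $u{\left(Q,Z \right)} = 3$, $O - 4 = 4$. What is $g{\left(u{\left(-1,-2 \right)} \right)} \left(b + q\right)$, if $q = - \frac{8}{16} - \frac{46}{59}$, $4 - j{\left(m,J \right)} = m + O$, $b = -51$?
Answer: $- \frac{6169}{59} \approx -104.56$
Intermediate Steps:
$O = 8$ ($O = 4 + 4 = 8$)
$j{\left(m,J \right)} = -4 - m$ ($j{\left(m,J \right)} = 4 - \left(m + 8\right) = 4 - \left(8 + m\right) = -4 - m$)
$g{\left(R \right)} = -1 + R$ ($g{\left(R \right)} = R - \left(-4 - -5\right) = R - \left(-4 + 5\right) = R - 1 = -1 + R$)
$q = - \frac{151}{118}$ ($q = \left(-8\right) \frac{1}{16} - \frac{46}{59} = - \frac{1}{2} - \frac{46}{59} = - \frac{151}{118} \approx -1.2797$)
$g{\left(u{\left(-1,-2 \right)} \right)} \left(b + q\right) = \left(-1 + 3\right) \left(-51 - \frac{151}{118}\right) = 2 \left(- \frac{6169}{118}\right) = - \frac{6169}{59}$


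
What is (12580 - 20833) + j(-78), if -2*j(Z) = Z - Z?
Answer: -8253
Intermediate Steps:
j(Z) = 0 (j(Z) = -(Z - Z)/2 = -½*0 = 0)
(12580 - 20833) + j(-78) = (12580 - 20833) + 0 = -8253 + 0 = -8253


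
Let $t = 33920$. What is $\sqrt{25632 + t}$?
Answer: $4 \sqrt{3722} \approx 244.03$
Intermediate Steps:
$\sqrt{25632 + t} = \sqrt{25632 + 33920} = \sqrt{59552} = 4 \sqrt{3722}$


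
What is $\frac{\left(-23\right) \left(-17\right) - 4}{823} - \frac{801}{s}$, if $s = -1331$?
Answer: $\frac{1174320}{1095413} \approx 1.072$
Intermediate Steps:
$\frac{\left(-23\right) \left(-17\right) - 4}{823} - \frac{801}{s} = \frac{\left(-23\right) \left(-17\right) - 4}{823} - \frac{801}{-1331} = \left(391 - 4\right) \frac{1}{823} - - \frac{801}{1331} = 387 \cdot \frac{1}{823} + \frac{801}{1331} = \frac{387}{823} + \frac{801}{1331} = \frac{1174320}{1095413}$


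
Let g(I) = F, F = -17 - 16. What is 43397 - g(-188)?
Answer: 43430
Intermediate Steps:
F = -33
g(I) = -33
43397 - g(-188) = 43397 - 1*(-33) = 43397 + 33 = 43430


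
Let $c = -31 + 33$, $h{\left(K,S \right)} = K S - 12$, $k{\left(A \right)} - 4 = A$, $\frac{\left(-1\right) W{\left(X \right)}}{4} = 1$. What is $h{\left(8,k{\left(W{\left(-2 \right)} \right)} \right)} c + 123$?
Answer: $99$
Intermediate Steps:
$W{\left(X \right)} = -4$ ($W{\left(X \right)} = \left(-4\right) 1 = -4$)
$k{\left(A \right)} = 4 + A$
$h{\left(K,S \right)} = -12 + K S$
$c = 2$
$h{\left(8,k{\left(W{\left(-2 \right)} \right)} \right)} c + 123 = \left(-12 + 8 \left(4 - 4\right)\right) 2 + 123 = \left(-12 + 8 \cdot 0\right) 2 + 123 = \left(-12 + 0\right) 2 + 123 = \left(-12\right) 2 + 123 = -24 + 123 = 99$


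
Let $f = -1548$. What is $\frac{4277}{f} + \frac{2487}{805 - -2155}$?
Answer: $- \frac{2202511}{1145520} \approx -1.9227$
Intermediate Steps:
$\frac{4277}{f} + \frac{2487}{805 - -2155} = \frac{4277}{-1548} + \frac{2487}{805 - -2155} = 4277 \left(- \frac{1}{1548}\right) + \frac{2487}{805 + 2155} = - \frac{4277}{1548} + \frac{2487}{2960} = - \frac{2202511}{1145520}$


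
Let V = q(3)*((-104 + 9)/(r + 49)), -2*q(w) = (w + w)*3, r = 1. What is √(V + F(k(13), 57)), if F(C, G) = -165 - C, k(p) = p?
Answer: I*√16090/10 ≈ 12.685*I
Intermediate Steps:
q(w) = -3*w (q(w) = -(w + w)*3/2 = -2*w*3/2 = -3*w)
V = 171/10 (V = (-3*3)*((-104 + 9)/(1 + 49)) = -(-855)/50 = -9*(-19/10) = 171/10 ≈ 17.100)
√(V + F(k(13), 57)) = √(171/10 + (-165 - 1*13)) = √(171/10 + (-165 - 13)) = √(171/10 - 178) = √(-1609/10) = I*√16090/10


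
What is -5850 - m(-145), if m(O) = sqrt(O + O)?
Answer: -5850 - I*sqrt(290) ≈ -5850.0 - 17.029*I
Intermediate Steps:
m(O) = sqrt(2)*sqrt(O) (m(O) = sqrt(2*O) = sqrt(2)*sqrt(O))
-5850 - m(-145) = -5850 - sqrt(2)*sqrt(-145) = -5850 - sqrt(2)*I*sqrt(145) = -5850 - I*sqrt(290)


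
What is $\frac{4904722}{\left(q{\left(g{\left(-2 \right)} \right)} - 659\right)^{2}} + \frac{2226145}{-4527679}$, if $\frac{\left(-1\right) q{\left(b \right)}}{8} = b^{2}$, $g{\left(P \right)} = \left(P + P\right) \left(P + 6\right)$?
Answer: $\frac{5894152388133}{33178148032471} \approx 0.17765$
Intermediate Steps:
$g{\left(P \right)} = 2 P \left(6 + P\right)$
$q{\left(b \right)} = - 8 b^{2}$
$\frac{4904722}{\left(q{\left(g{\left(-2 \right)} \right)} - 659\right)^{2}} + \frac{2226145}{-4527679} = \frac{4904722}{\left(- 8 \left(2 \left(-2\right) \left(6 - 2\right)\right)^{2} - 659\right)^{2}} + \frac{2226145}{-4527679} = \frac{4904722}{\left(- 8 \left(2 \left(-2\right) 4\right)^{2} - 659\right)^{2}} + 2226145 \left(- \frac{1}{4527679}\right) = \frac{4904722}{\left(- 8 \left(-16\right)^{2} - 659\right)^{2}} - \frac{2226145}{4527679} = \frac{4904722}{\left(\left(-8\right) 256 - 659\right)^{2}} - \frac{2226145}{4527679} = \frac{4904722}{\left(-2048 - 659\right)^{2}} - \frac{2226145}{4527679} = \frac{4904722}{\left(-2707\right)^{2}} - \frac{2226145}{4527679} = \frac{4904722}{7327849} - \frac{2226145}{4527679} = \frac{5894152388133}{33178148032471}$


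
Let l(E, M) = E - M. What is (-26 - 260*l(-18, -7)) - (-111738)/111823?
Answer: 317018120/111823 ≈ 2835.0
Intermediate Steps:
(-26 - 260*l(-18, -7)) - (-111738)/111823 = (-26 - 260*(-18 - 1*(-7))) - (-111738)/111823 = (-26 - 260*(-18 + 7)) - (-111738)/111823 = (-26 - 260*(-11)) - 1*(-111738/111823) = (-26 + 2860) + 111738/111823 = 2834 + 111738/111823 = 317018120/111823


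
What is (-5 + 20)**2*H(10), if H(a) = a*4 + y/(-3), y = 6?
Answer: 8550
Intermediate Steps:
H(a) = -2 + 4*a (H(a) = a*4 + 6/(-3) = 4*a + 6*(-1/3) = 4*a - 2 = -2 + 4*a)
(-5 + 20)**2*H(10) = (-5 + 20)**2*(-2 + 4*10) = 15**2*(-2 + 40) = 225*38 = 8550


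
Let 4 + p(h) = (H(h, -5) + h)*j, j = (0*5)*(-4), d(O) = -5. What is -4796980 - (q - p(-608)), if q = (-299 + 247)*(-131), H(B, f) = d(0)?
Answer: -4803796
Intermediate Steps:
H(B, f) = -5
q = 6812 (q = -52*(-131) = 6812)
j = 0 (j = 0*(-4) = 0)
p(h) = -4 (p(h) = -4 + (-5 + h)*0 = -4 + 0 = -4)
-4796980 - (q - p(-608)) = -4796980 - (6812 - 1*(-4)) = -4796980 - (6812 + 4) = -4796980 - 1*6816 = -4796980 - 6816 = -4803796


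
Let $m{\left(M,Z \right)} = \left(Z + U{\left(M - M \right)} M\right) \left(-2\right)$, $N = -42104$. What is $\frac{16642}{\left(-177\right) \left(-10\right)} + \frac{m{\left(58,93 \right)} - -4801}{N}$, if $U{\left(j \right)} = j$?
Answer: $\frac{346263109}{37262040} \approx 9.2926$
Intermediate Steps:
$m{\left(M,Z \right)} = - 2 Z$ ($m{\left(M,Z \right)} = \left(Z + \left(M - M\right) M\right) \left(-2\right) = \left(Z + 0 M\right) \left(-2\right) = \left(Z + 0\right) \left(-2\right) = Z \left(-2\right) = - 2 Z$)
$\frac{16642}{\left(-177\right) \left(-10\right)} + \frac{m{\left(58,93 \right)} - -4801}{N} = \frac{16642}{\left(-177\right) \left(-10\right)} + \frac{\left(-2\right) 93 - -4801}{-42104} = \frac{16642}{1770} + \left(-186 + 4801\right) \left(- \frac{1}{42104}\right) = 16642 \cdot \frac{1}{1770} + 4615 \left(- \frac{1}{42104}\right) = \frac{8321}{885} - \frac{4615}{42104} = \frac{346263109}{37262040}$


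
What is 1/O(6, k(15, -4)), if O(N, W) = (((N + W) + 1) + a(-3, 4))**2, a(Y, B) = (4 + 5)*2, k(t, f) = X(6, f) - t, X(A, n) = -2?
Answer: 1/64 ≈ 0.015625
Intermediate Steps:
k(t, f) = -2 - t
a(Y, B) = 18 (a(Y, B) = 9*2 = 18)
O(N, W) = (19 + N + W)**2 (O(N, W) = (((N + W) + 1) + 18)**2 = ((1 + N + W) + 18)**2 = (19 + N + W)**2)
1/O(6, k(15, -4)) = 1/((19 + 6 + (-2 - 1*15))**2) = 1/((19 + 6 + (-2 - 15))**2) = 1/((19 + 6 - 17)**2) = 1/(8**2) = 1/64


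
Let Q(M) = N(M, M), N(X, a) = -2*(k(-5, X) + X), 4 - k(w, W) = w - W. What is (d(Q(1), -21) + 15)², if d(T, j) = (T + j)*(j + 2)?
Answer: 692224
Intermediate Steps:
k(w, W) = 4 + W - w (k(w, W) = 4 - (w - W) = 4 + (W - w) = 4 + W - w)
N(X, a) = -18 - 4*X (N(X, a) = -2*((4 + X - 1*(-5)) + X) = -2*((4 + X + 5) + X) = -2*((9 + X) + X) = -2*(9 + 2*X) = -18 - 4*X)
Q(M) = -18 - 4*M
d(T, j) = (2 + j)*(T + j) (d(T, j) = (T + j)*(2 + j) = (2 + j)*(T + j))
(d(Q(1), -21) + 15)² = (((-21)² + 2*(-18 - 4*1) + 2*(-21) + (-18 - 4*1)*(-21)) + 15)² = ((441 + 2*(-18 - 4) - 42 + (-18 - 4)*(-21)) + 15)² = ((441 + 2*(-22) - 42 - 22*(-21)) + 15)² = ((441 - 44 - 42 + 462) + 15)² = (817 + 15)² = 832² = 692224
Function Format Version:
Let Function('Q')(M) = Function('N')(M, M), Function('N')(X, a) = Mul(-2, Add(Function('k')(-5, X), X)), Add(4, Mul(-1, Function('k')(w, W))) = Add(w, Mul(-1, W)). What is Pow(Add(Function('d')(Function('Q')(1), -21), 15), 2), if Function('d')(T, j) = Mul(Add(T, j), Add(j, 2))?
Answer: 692224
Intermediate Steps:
Function('k')(w, W) = Add(4, W, Mul(-1, w)) (Function('k')(w, W) = Add(4, Mul(-1, Add(w, Mul(-1, W)))) = Add(4, Add(W, Mul(-1, w))) = Add(4, W, Mul(-1, w)))
Function('N')(X, a) = Add(-18, Mul(-4, X)) (Function('N')(X, a) = Mul(-2, Add(Add(4, X, Mul(-1, -5)), X)) = Mul(-2, Add(Add(4, X, 5), X)) = Mul(-2, Add(Add(9, X), X)) = Mul(-2, Add(9, Mul(2, X))) = Add(-18, Mul(-4, X)))
Function('Q')(M) = Add(-18, Mul(-4, M))
Function('d')(T, j) = Mul(Add(2, j), Add(T, j)) (Function('d')(T, j) = Mul(Add(T, j), Add(2, j)) = Mul(Add(2, j), Add(T, j)))
Pow(Add(Function('d')(Function('Q')(1), -21), 15), 2) = Pow(Add(Add(Pow(-21, 2), Mul(2, Add(-18, Mul(-4, 1))), Mul(2, -21), Mul(Add(-18, Mul(-4, 1)), -21)), 15), 2) = Pow(Add(Add(441, Mul(2, Add(-18, -4)), -42, Mul(Add(-18, -4), -21)), 15), 2) = Pow(Add(Add(441, Mul(2, -22), -42, Mul(-22, -21)), 15), 2) = Pow(Add(Add(441, -44, -42, 462), 15), 2) = Pow(Add(817, 15), 2) = Pow(832, 2) = 692224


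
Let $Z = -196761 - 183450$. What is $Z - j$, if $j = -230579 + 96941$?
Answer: $-246573$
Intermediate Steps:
$j = -133638$
$Z = -380211$ ($Z = -196761 - 183450 = -380211$)
$Z - j = -380211 - -133638 = -380211 + 133638 = -246573$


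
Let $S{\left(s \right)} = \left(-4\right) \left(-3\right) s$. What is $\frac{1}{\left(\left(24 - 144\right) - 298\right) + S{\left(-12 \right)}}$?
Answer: $- \frac{1}{562} \approx -0.0017794$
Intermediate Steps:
$S{\left(s \right)} = 12 s$
$\frac{1}{\left(\left(24 - 144\right) - 298\right) + S{\left(-12 \right)}} = \frac{1}{\left(\left(24 - 144\right) - 298\right) + 12 \left(-12\right)} = \frac{1}{\left(-120 - 298\right) - 144} = \frac{1}{-418 - 144} = \frac{1}{-562} = - \frac{1}{562}$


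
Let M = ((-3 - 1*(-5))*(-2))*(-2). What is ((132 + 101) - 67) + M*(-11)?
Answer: 78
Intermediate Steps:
M = 8 (M = ((-3 + 5)*(-2))*(-2) = (2*(-2))*(-2) = -4*(-2) = 8)
((132 + 101) - 67) + M*(-11) = ((132 + 101) - 67) + 8*(-11) = (233 - 67) - 88 = 166 - 88 = 78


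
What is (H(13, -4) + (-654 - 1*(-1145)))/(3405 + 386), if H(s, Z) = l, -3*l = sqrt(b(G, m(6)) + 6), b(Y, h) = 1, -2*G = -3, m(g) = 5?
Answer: 491/3791 - sqrt(7)/11373 ≈ 0.12928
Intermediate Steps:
G = 3/2 (G = -1/2*(-3) = 3/2 ≈ 1.5000)
l = -sqrt(7)/3 (l = -sqrt(1 + 6)/3 = -sqrt(7)/3 ≈ -0.88192)
H(s, Z) = -sqrt(7)/3
(H(13, -4) + (-654 - 1*(-1145)))/(3405 + 386) = (-sqrt(7)/3 + (-654 - 1*(-1145)))/(3405 + 386) = (-sqrt(7)/3 + (-654 + 1145))/3791 = (-sqrt(7)/3 + 491)*(1/3791) = (491 - sqrt(7)/3)*(1/3791) = 491/3791 - sqrt(7)/11373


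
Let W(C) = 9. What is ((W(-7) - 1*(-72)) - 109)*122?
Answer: -3416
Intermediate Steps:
((W(-7) - 1*(-72)) - 109)*122 = ((9 - 1*(-72)) - 109)*122 = ((9 + 72) - 109)*122 = (81 - 109)*122 = -28*122 = -3416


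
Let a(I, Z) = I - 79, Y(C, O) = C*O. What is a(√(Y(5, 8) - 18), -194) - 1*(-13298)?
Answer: 13219 + √22 ≈ 13224.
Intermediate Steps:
a(I, Z) = -79 + I
a(√(Y(5, 8) - 18), -194) - 1*(-13298) = (-79 + √(5*8 - 18)) - 1*(-13298) = (-79 + √(40 - 18)) + 13298 = (-79 + √22) + 13298 = 13219 + √22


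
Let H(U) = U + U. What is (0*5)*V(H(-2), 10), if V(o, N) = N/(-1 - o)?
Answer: 0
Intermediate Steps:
H(U) = 2*U
(0*5)*V(H(-2), 10) = (0*5)*(-1*10/(1 + 2*(-2))) = 0*(-1*10/(1 - 4)) = 0*(-1*10/(-3)) = 0*(-1*10*(-1/3)) = 0*(10/3) = 0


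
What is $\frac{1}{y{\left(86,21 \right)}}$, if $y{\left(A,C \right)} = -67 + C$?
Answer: $- \frac{1}{46} \approx -0.021739$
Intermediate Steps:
$\frac{1}{y{\left(86,21 \right)}} = \frac{1}{-67 + 21} = \frac{1}{-46} = - \frac{1}{46}$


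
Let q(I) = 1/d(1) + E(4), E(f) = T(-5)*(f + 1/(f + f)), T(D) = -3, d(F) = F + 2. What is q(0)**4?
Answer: 6975757441/331776 ≈ 21026.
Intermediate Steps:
d(F) = 2 + F
E(f) = -3*f - 3/(2*f) (E(f) = -3*(f + 1/(f + f)) = -3*(f + 1/(2*f)) = -3*f - 3/(2*f))
q(I) = -289/24 (q(I) = 1/(2 + 1) + (-3*4 - 3/2/4) = 1/3 + (-12 - 3/2*1/4) = 1/3 + (-12 - 3/8) = 1/3 - 99/8 = -289/24)
q(0)**4 = (-289/24)**4 = 6975757441/331776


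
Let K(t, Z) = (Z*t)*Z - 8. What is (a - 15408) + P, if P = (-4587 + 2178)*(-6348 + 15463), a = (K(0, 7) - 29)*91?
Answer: -21976810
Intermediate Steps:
K(t, Z) = -8 + t*Z² (K(t, Z) = t*Z² - 8 = -8 + t*Z²)
a = -3367 (a = ((-8 + 0*7²) - 29)*91 = ((-8 + 0*49) - 29)*91 = ((-8 + 0) - 29)*91 = (-8 - 29)*91 = -37*91 = -3367)
P = -21958035 (P = -2409*9115 = -21958035)
(a - 15408) + P = (-3367 - 15408) - 21958035 = -18775 - 21958035 = -21976810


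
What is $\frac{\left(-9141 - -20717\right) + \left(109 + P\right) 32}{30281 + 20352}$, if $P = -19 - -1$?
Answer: $\frac{14488}{50633} \approx 0.28614$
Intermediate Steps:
$P = -18$ ($P = -19 + 1 = -18$)
$\frac{\left(-9141 - -20717\right) + \left(109 + P\right) 32}{30281 + 20352} = \frac{\left(-9141 - -20717\right) + \left(109 - 18\right) 32}{30281 + 20352} = \frac{\left(-9141 + 20717\right) + 91 \cdot 32}{50633} = \left(11576 + 2912\right) \frac{1}{50633} = 14488 \cdot \frac{1}{50633} = \frac{14488}{50633}$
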